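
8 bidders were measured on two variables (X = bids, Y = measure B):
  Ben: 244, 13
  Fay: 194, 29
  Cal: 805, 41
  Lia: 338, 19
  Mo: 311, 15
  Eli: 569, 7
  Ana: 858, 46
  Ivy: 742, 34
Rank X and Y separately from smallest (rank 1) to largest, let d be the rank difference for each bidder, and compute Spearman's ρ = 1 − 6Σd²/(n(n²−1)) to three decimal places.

Ranks of variable 1: 2, 1, 7, 4, 3, 5, 8, 6
Ranks of variable 2: 2, 5, 7, 4, 3, 1, 8, 6
d = r₁ − r₂: 0, -4, 0, 0, 0, 4, 0, 0
d²: 0, 16, 0, 0, 0, 16, 0, 0; Σd² = 32
ρ = 1 − 6·32/(8·63) = 1 − 192/504 = 0.619

0.619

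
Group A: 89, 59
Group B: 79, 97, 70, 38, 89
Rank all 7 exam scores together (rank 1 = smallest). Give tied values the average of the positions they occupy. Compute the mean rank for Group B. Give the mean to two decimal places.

4.10

Sorted (ascending): 38, 59, 70, 79, 89, 89, 97
The 2 values of 89 occupy positions 5–6 → average rank (5+6)/2 = 5.5.
Group B values → pooled ranks: 79→4, 97→7, 70→3, 38→1, 89→5.5
Mean rank = (4 + 7 + 3 + 1 + 5.5) / 5 = 4.10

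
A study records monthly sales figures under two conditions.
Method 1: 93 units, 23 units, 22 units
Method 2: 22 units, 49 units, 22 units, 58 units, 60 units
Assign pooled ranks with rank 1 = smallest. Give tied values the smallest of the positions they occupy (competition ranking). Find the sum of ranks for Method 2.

Sorted (ascending): 22, 22, 22, 23, 49, 58, 60, 93
The 3 values of 22 occupy positions 1–3 → each gets rank 1.
Method 2 values → pooled ranks: 22→1, 49→5, 22→1, 58→6, 60→7
Rank sum = 1 + 5 + 1 + 6 + 7 = 20

20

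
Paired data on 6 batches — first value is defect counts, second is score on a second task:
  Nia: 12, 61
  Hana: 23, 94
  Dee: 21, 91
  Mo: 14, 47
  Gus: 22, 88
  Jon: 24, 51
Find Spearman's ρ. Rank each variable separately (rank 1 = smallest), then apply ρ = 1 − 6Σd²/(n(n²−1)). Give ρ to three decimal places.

Ranks of variable 1: 1, 5, 3, 2, 4, 6
Ranks of variable 2: 3, 6, 5, 1, 4, 2
d = r₁ − r₂: -2, -1, -2, 1, 0, 4
d²: 4, 1, 4, 1, 0, 16; Σd² = 26
ρ = 1 − 6·26/(6·35) = 1 − 156/210 = 0.257

0.257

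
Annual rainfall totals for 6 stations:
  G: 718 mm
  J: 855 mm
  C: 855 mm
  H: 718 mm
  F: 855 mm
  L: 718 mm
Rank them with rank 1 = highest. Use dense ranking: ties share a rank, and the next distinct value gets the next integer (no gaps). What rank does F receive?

Sorted (descending): 855, 855, 855, 718, 718, 718
The 3 values of 855 share dense rank 1.
The 3 values of 718 share dense rank 2.
F has value 855 mm → rank 1.

1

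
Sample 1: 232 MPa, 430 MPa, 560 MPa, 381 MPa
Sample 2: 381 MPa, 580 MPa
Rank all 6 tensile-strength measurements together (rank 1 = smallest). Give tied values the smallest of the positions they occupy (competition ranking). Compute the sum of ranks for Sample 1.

Sorted (ascending): 232, 381, 381, 430, 560, 580
The 2 values of 381 occupy positions 2–3 → each gets rank 2.
Sample 1 values → pooled ranks: 232→1, 430→4, 560→5, 381→2
Rank sum = 1 + 4 + 5 + 2 = 12

12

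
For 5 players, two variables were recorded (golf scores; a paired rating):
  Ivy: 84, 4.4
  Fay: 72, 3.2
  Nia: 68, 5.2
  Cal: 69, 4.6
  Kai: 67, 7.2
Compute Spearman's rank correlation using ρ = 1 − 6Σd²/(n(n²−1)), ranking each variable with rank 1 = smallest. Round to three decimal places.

Ranks of variable 1: 5, 4, 2, 3, 1
Ranks of variable 2: 2, 1, 4, 3, 5
d = r₁ − r₂: 3, 3, -2, 0, -4
d²: 9, 9, 4, 0, 16; Σd² = 38
ρ = 1 − 6·38/(5·24) = 1 − 228/120 = -0.900

-0.900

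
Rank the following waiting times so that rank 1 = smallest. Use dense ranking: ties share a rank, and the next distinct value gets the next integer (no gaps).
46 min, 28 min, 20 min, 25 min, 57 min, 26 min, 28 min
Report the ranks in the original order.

5, 4, 1, 2, 6, 3, 4

Sorted (ascending): 20, 25, 26, 28, 28, 46, 57
The 2 values of 28 share dense rank 4.
Remaining distinct values take the next consecutive integers.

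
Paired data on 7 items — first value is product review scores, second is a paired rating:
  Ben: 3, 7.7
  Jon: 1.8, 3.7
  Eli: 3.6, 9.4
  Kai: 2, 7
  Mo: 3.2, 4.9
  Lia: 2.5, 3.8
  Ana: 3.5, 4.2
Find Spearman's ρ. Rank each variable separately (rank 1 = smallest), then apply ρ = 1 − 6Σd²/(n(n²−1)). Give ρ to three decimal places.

0.571

Ranks of variable 1: 4, 1, 7, 2, 5, 3, 6
Ranks of variable 2: 6, 1, 7, 5, 4, 2, 3
d = r₁ − r₂: -2, 0, 0, -3, 1, 1, 3
d²: 4, 0, 0, 9, 1, 1, 9; Σd² = 24
ρ = 1 − 6·24/(7·48) = 1 − 144/336 = 0.571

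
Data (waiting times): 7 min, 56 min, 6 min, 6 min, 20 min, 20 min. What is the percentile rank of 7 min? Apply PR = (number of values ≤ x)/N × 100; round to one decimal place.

50.0

N = 6.
Strictly below 7: 2. Equal to 7: 1.
PR = 3/6 × 100 = 50.0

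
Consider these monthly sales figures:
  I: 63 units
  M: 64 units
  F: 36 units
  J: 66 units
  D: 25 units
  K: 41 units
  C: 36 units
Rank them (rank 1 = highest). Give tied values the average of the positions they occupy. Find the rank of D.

7

Sorted (descending): 66, 64, 63, 41, 36, 36, 25
The 2 values of 36 occupy positions 5–6 → average rank (5+6)/2 = 5.5.
D has value 25 units → rank 7.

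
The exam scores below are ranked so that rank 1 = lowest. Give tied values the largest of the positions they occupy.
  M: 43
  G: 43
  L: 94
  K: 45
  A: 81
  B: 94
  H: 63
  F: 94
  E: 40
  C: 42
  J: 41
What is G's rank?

Sorted (ascending): 40, 41, 42, 43, 43, 45, 63, 81, 94, 94, 94
The 2 values of 43 occupy positions 4–5 → each gets rank 5.
The 3 values of 94 occupy positions 9–11 → each gets rank 11.
G has value 43 → rank 5.

5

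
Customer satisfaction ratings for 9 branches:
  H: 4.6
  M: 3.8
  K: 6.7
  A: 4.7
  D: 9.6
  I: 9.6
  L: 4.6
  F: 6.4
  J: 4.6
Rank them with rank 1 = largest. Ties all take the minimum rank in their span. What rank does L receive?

Sorted (descending): 9.6, 9.6, 6.7, 6.4, 4.7, 4.6, 4.6, 4.6, 3.8
The 2 values of 9.6 occupy positions 1–2 → each gets rank 1.
The 3 values of 4.6 occupy positions 6–8 → each gets rank 6.
L has value 4.6 → rank 6.

6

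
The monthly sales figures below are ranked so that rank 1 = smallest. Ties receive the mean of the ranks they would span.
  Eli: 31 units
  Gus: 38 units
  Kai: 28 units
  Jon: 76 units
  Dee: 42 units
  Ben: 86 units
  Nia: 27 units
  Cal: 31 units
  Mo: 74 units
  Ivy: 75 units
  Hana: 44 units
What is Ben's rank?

11

Sorted (ascending): 27, 28, 31, 31, 38, 42, 44, 74, 75, 76, 86
The 2 values of 31 occupy positions 3–4 → average rank (3+4)/2 = 3.5.
Ben has value 86 units → rank 11.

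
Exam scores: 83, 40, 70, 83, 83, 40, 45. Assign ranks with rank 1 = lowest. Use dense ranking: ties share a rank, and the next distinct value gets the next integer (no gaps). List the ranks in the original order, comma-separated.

Sorted (ascending): 40, 40, 45, 70, 83, 83, 83
The 2 values of 40 share dense rank 1.
The 3 values of 83 share dense rank 4.
Remaining distinct values take the next consecutive integers.

4, 1, 3, 4, 4, 1, 2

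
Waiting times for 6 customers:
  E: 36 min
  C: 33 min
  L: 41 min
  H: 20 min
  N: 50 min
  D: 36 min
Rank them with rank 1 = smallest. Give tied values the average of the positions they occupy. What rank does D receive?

3.5

Sorted (ascending): 20, 33, 36, 36, 41, 50
The 2 values of 36 occupy positions 3–4 → average rank (3+4)/2 = 3.5.
D has value 36 min → rank 3.5.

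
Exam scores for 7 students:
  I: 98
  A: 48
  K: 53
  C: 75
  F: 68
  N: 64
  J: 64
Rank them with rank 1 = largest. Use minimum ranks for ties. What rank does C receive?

2

Sorted (descending): 98, 75, 68, 64, 64, 53, 48
The 2 values of 64 occupy positions 4–5 → each gets rank 4.
C has value 75 → rank 2.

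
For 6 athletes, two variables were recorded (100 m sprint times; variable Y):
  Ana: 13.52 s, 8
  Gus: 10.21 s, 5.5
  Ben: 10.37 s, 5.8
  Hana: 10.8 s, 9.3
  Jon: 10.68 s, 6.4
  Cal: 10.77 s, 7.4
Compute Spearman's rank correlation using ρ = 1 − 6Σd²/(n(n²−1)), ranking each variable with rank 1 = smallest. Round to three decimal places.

0.943

Ranks of variable 1: 6, 1, 2, 5, 3, 4
Ranks of variable 2: 5, 1, 2, 6, 3, 4
d = r₁ − r₂: 1, 0, 0, -1, 0, 0
d²: 1, 0, 0, 1, 0, 0; Σd² = 2
ρ = 1 − 6·2/(6·35) = 1 − 12/210 = 0.943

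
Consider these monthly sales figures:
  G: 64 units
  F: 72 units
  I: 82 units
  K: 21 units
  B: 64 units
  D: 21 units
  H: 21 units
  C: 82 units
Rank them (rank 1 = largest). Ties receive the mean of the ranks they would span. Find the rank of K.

Sorted (descending): 82, 82, 72, 64, 64, 21, 21, 21
The 2 values of 82 occupy positions 1–2 → average rank (1+2)/2 = 1.5.
The 2 values of 64 occupy positions 4–5 → average rank (4+5)/2 = 4.5.
The 3 values of 21 occupy positions 6–8 → average rank 7.
K has value 21 units → rank 7.

7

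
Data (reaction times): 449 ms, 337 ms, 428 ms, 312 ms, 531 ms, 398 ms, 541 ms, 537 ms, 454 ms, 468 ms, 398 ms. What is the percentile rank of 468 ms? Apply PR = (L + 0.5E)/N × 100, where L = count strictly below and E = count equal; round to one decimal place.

N = 11.
Strictly below 468: 7. Equal to 468: 1.
PR = (7 + 0.5·1)/11 × 100 = 68.2

68.2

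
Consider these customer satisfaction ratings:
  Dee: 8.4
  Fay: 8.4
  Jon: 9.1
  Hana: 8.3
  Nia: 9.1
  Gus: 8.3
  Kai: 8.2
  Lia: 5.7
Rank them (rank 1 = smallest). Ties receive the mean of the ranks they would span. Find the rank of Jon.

7.5

Sorted (ascending): 5.7, 8.2, 8.3, 8.3, 8.4, 8.4, 9.1, 9.1
The 2 values of 8.3 occupy positions 3–4 → average rank (3+4)/2 = 3.5.
The 2 values of 8.4 occupy positions 5–6 → average rank (5+6)/2 = 5.5.
The 2 values of 9.1 occupy positions 7–8 → average rank (7+8)/2 = 7.5.
Jon has value 9.1 → rank 7.5.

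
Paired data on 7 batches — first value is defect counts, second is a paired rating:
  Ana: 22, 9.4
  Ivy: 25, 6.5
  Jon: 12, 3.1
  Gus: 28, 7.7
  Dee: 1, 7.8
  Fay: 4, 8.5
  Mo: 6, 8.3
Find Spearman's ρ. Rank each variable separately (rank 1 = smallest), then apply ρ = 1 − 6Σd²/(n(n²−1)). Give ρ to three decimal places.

-0.321

Ranks of variable 1: 5, 6, 4, 7, 1, 2, 3
Ranks of variable 2: 7, 2, 1, 3, 4, 6, 5
d = r₁ − r₂: -2, 4, 3, 4, -3, -4, -2
d²: 4, 16, 9, 16, 9, 16, 4; Σd² = 74
ρ = 1 − 6·74/(7·48) = 1 − 444/336 = -0.321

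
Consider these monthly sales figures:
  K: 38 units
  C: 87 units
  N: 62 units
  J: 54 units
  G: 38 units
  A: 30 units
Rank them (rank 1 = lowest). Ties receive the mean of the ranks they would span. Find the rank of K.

2.5

Sorted (ascending): 30, 38, 38, 54, 62, 87
The 2 values of 38 occupy positions 2–3 → average rank (2+3)/2 = 2.5.
K has value 38 units → rank 2.5.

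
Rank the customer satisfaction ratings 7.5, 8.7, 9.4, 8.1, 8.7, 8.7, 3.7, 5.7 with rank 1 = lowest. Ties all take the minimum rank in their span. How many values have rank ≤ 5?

Sorted (ascending): 3.7, 5.7, 7.5, 8.1, 8.7, 8.7, 8.7, 9.4
The 3 values of 8.7 occupy positions 5–7 → each gets rank 5.
Ranks ≤ 5: {1, 2, 3, 4, 5, 5, 5} → 7 values.

7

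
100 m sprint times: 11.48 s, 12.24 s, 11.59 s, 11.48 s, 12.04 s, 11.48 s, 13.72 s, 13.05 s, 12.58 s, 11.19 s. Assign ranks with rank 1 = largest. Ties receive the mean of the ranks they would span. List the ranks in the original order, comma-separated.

8, 4, 6, 8, 5, 8, 1, 2, 3, 10

Sorted (descending): 13.72, 13.05, 12.58, 12.24, 12.04, 11.59, 11.48, 11.48, 11.48, 11.19
The 3 values of 11.48 occupy positions 7–9 → average rank 8.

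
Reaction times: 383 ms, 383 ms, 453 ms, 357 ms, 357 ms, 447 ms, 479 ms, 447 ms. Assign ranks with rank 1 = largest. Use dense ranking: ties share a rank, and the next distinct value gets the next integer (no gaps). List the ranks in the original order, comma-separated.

Sorted (descending): 479, 453, 447, 447, 383, 383, 357, 357
The 2 values of 447 share dense rank 3.
The 2 values of 383 share dense rank 4.
The 2 values of 357 share dense rank 5.
Remaining distinct values take the next consecutive integers.

4, 4, 2, 5, 5, 3, 1, 3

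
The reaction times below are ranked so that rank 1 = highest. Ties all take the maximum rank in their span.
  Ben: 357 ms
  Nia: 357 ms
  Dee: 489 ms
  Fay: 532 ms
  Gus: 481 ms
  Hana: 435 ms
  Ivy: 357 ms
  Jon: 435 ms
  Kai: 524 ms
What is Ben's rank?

9

Sorted (descending): 532, 524, 489, 481, 435, 435, 357, 357, 357
The 2 values of 435 occupy positions 5–6 → each gets rank 6.
The 3 values of 357 occupy positions 7–9 → each gets rank 9.
Ben has value 357 ms → rank 9.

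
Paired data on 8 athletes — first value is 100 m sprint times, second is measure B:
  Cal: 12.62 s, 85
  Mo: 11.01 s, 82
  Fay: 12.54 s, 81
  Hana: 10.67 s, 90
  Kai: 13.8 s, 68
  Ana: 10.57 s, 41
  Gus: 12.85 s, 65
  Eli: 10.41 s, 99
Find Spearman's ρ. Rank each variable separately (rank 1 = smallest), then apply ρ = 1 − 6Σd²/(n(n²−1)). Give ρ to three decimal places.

Ranks of variable 1: 6, 4, 5, 3, 8, 2, 7, 1
Ranks of variable 2: 6, 5, 4, 7, 3, 1, 2, 8
d = r₁ − r₂: 0, -1, 1, -4, 5, 1, 5, -7
d²: 0, 1, 1, 16, 25, 1, 25, 49; Σd² = 118
ρ = 1 − 6·118/(8·63) = 1 − 708/504 = -0.405

-0.405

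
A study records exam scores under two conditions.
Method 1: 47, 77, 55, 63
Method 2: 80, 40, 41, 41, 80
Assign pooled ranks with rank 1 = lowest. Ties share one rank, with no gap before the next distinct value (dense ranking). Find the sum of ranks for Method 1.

18

Sorted (ascending): 40, 41, 41, 47, 55, 63, 77, 80, 80
The 2 values of 41 share dense rank 2.
The 2 values of 80 share dense rank 7.
Remaining distinct values take the next consecutive integers.
Method 1 values → pooled ranks: 47→3, 77→6, 55→4, 63→5
Rank sum = 3 + 6 + 4 + 5 = 18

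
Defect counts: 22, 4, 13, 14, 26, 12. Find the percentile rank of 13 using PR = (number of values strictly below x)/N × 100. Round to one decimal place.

N = 6.
Strictly below 13: 2. Equal to 13: 1.
PR = 2/6 × 100 = 33.3

33.3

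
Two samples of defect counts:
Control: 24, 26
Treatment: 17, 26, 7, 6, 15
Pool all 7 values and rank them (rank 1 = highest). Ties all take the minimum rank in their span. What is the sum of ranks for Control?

Sorted (descending): 26, 26, 24, 17, 15, 7, 6
The 2 values of 26 occupy positions 1–2 → each gets rank 1.
Control values → pooled ranks: 24→3, 26→1
Rank sum = 3 + 1 = 4

4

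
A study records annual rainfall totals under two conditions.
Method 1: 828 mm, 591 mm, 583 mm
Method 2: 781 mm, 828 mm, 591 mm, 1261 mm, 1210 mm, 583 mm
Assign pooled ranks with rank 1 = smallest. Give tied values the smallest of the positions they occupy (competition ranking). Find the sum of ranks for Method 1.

10

Sorted (ascending): 583, 583, 591, 591, 781, 828, 828, 1210, 1261
The 2 values of 583 occupy positions 1–2 → each gets rank 1.
The 2 values of 591 occupy positions 3–4 → each gets rank 3.
The 2 values of 828 occupy positions 6–7 → each gets rank 6.
Method 1 values → pooled ranks: 828→6, 591→3, 583→1
Rank sum = 6 + 3 + 1 = 10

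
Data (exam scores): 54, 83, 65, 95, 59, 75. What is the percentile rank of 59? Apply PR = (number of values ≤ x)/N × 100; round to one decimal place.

N = 6.
Strictly below 59: 1. Equal to 59: 1.
PR = 2/6 × 100 = 33.3

33.3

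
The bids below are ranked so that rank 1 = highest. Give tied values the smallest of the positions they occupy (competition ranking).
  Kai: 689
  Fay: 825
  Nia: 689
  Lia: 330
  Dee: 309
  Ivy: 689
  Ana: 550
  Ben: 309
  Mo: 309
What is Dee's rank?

7

Sorted (descending): 825, 689, 689, 689, 550, 330, 309, 309, 309
The 3 values of 689 occupy positions 2–4 → each gets rank 2.
The 3 values of 309 occupy positions 7–9 → each gets rank 7.
Dee has value 309 → rank 7.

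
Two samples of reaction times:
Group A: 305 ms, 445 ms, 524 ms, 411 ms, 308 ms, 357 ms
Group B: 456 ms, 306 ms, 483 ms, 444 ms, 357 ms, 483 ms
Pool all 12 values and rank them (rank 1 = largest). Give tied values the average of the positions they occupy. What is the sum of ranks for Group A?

43.5

Sorted (descending): 524, 483, 483, 456, 445, 444, 411, 357, 357, 308, 306, 305
The 2 values of 483 occupy positions 2–3 → average rank (2+3)/2 = 2.5.
The 2 values of 357 occupy positions 8–9 → average rank (8+9)/2 = 8.5.
Group A values → pooled ranks: 305→12, 445→5, 524→1, 411→7, 308→10, 357→8.5
Rank sum = 12 + 5 + 1 + 7 + 10 + 8.5 = 43.5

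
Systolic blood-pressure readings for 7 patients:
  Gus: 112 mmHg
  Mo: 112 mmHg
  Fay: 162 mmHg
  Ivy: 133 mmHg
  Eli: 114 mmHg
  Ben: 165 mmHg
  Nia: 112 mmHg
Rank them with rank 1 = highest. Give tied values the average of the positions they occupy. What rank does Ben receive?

1

Sorted (descending): 165, 162, 133, 114, 112, 112, 112
The 3 values of 112 occupy positions 5–7 → average rank 6.
Ben has value 165 mmHg → rank 1.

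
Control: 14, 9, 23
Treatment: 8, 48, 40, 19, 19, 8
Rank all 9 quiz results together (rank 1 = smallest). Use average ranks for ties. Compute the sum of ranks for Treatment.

31

Sorted (ascending): 8, 8, 9, 14, 19, 19, 23, 40, 48
The 2 values of 8 occupy positions 1–2 → average rank (1+2)/2 = 1.5.
The 2 values of 19 occupy positions 5–6 → average rank (5+6)/2 = 5.5.
Treatment values → pooled ranks: 8→1.5, 48→9, 40→8, 19→5.5, 19→5.5, 8→1.5
Rank sum = 1.5 + 9 + 8 + 5.5 + 5.5 + 1.5 = 31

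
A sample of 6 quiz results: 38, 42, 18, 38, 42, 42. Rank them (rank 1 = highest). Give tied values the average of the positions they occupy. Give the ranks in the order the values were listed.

4.5, 2, 6, 4.5, 2, 2

Sorted (descending): 42, 42, 42, 38, 38, 18
The 3 values of 42 occupy positions 1–3 → average rank 2.
The 2 values of 38 occupy positions 4–5 → average rank (4+5)/2 = 4.5.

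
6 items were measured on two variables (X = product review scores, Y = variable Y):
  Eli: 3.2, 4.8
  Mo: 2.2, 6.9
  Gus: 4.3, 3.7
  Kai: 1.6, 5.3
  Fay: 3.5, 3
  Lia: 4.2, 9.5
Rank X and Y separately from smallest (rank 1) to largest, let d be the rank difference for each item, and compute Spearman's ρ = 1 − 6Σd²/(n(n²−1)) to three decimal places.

Ranks of variable 1: 3, 2, 6, 1, 4, 5
Ranks of variable 2: 3, 5, 2, 4, 1, 6
d = r₁ − r₂: 0, -3, 4, -3, 3, -1
d²: 0, 9, 16, 9, 9, 1; Σd² = 44
ρ = 1 − 6·44/(6·35) = 1 − 264/210 = -0.257

-0.257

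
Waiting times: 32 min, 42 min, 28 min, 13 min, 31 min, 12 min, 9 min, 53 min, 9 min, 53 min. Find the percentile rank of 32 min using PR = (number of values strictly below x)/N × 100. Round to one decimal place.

N = 10.
Strictly below 32: 6. Equal to 32: 1.
PR = 6/10 × 100 = 60.0

60.0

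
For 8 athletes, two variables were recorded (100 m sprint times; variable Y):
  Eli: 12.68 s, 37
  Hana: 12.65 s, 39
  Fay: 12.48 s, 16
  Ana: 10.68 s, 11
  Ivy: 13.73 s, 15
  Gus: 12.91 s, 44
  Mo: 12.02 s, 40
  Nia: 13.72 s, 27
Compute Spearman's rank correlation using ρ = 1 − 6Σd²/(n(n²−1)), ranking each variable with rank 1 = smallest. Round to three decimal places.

0.071

Ranks of variable 1: 5, 4, 3, 1, 8, 6, 2, 7
Ranks of variable 2: 5, 6, 3, 1, 2, 8, 7, 4
d = r₁ − r₂: 0, -2, 0, 0, 6, -2, -5, 3
d²: 0, 4, 0, 0, 36, 4, 25, 9; Σd² = 78
ρ = 1 − 6·78/(8·63) = 1 − 468/504 = 0.071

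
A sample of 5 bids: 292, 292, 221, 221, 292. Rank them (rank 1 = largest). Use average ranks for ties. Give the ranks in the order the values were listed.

Sorted (descending): 292, 292, 292, 221, 221
The 3 values of 292 occupy positions 1–3 → average rank 2.
The 2 values of 221 occupy positions 4–5 → average rank (4+5)/2 = 4.5.

2, 2, 4.5, 4.5, 2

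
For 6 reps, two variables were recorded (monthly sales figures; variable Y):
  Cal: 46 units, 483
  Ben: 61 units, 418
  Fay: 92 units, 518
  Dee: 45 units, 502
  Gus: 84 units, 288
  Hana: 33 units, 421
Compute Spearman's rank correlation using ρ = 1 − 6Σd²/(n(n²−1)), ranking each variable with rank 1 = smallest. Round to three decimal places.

Ranks of variable 1: 3, 4, 6, 2, 5, 1
Ranks of variable 2: 4, 2, 6, 5, 1, 3
d = r₁ − r₂: -1, 2, 0, -3, 4, -2
d²: 1, 4, 0, 9, 16, 4; Σd² = 34
ρ = 1 − 6·34/(6·35) = 1 − 204/210 = 0.029

0.029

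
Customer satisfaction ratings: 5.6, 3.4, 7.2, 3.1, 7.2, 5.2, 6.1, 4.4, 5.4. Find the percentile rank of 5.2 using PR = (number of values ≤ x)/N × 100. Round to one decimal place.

N = 9.
Strictly below 5.2: 3. Equal to 5.2: 1.
PR = 4/9 × 100 = 44.4

44.4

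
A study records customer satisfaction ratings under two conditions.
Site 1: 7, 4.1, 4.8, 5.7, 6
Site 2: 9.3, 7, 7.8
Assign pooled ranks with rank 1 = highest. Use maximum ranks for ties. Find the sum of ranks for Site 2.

Sorted (descending): 9.3, 7.8, 7, 7, 6, 5.7, 4.8, 4.1
The 2 values of 7 occupy positions 3–4 → each gets rank 4.
Site 2 values → pooled ranks: 9.3→1, 7→4, 7.8→2
Rank sum = 1 + 4 + 2 = 7

7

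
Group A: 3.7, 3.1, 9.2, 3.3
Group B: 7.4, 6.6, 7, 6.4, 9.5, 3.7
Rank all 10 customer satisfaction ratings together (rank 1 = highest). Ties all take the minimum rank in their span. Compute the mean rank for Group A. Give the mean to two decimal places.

Sorted (descending): 9.5, 9.2, 7.4, 7, 6.6, 6.4, 3.7, 3.7, 3.3, 3.1
The 2 values of 3.7 occupy positions 7–8 → each gets rank 7.
Group A values → pooled ranks: 3.7→7, 3.1→10, 9.2→2, 3.3→9
Mean rank = (7 + 10 + 2 + 9) / 4 = 7.00

7.00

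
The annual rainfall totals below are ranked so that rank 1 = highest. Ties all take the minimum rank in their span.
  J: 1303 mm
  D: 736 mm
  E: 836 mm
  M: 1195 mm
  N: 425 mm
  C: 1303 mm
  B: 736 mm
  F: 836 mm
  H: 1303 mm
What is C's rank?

Sorted (descending): 1303, 1303, 1303, 1195, 836, 836, 736, 736, 425
The 3 values of 1303 occupy positions 1–3 → each gets rank 1.
The 2 values of 836 occupy positions 5–6 → each gets rank 5.
The 2 values of 736 occupy positions 7–8 → each gets rank 7.
C has value 1303 mm → rank 1.

1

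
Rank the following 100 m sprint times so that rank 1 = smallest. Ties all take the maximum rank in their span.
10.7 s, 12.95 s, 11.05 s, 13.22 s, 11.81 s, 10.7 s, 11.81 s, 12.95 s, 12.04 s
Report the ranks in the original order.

2, 8, 3, 9, 5, 2, 5, 8, 6

Sorted (ascending): 10.7, 10.7, 11.05, 11.81, 11.81, 12.04, 12.95, 12.95, 13.22
The 2 values of 10.7 occupy positions 1–2 → each gets rank 2.
The 2 values of 11.81 occupy positions 4–5 → each gets rank 5.
The 2 values of 12.95 occupy positions 7–8 → each gets rank 8.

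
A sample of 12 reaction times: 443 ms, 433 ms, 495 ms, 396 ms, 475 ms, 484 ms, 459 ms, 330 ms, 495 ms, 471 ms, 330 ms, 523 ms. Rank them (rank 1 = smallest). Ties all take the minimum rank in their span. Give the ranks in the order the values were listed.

5, 4, 10, 3, 8, 9, 6, 1, 10, 7, 1, 12

Sorted (ascending): 330, 330, 396, 433, 443, 459, 471, 475, 484, 495, 495, 523
The 2 values of 330 occupy positions 1–2 → each gets rank 1.
The 2 values of 495 occupy positions 10–11 → each gets rank 10.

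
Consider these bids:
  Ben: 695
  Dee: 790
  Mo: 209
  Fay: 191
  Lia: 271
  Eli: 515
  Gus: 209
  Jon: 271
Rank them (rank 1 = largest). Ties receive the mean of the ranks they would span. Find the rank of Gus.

6.5

Sorted (descending): 790, 695, 515, 271, 271, 209, 209, 191
The 2 values of 271 occupy positions 4–5 → average rank (4+5)/2 = 4.5.
The 2 values of 209 occupy positions 6–7 → average rank (6+7)/2 = 6.5.
Gus has value 209 → rank 6.5.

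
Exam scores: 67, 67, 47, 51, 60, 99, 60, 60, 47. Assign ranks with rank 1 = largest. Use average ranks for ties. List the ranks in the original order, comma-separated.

Sorted (descending): 99, 67, 67, 60, 60, 60, 51, 47, 47
The 2 values of 67 occupy positions 2–3 → average rank (2+3)/2 = 2.5.
The 3 values of 60 occupy positions 4–6 → average rank 5.
The 2 values of 47 occupy positions 8–9 → average rank (8+9)/2 = 8.5.

2.5, 2.5, 8.5, 7, 5, 1, 5, 5, 8.5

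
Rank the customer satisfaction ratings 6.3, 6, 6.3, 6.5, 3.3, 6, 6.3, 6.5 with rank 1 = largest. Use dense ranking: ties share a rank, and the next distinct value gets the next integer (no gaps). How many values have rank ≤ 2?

Sorted (descending): 6.5, 6.5, 6.3, 6.3, 6.3, 6, 6, 3.3
The 2 values of 6.5 share dense rank 1.
The 3 values of 6.3 share dense rank 2.
The 2 values of 6 share dense rank 3.
Remaining distinct values take the next consecutive integers.
Ranks ≤ 2: {1, 1, 2, 2, 2} → 5 values.

5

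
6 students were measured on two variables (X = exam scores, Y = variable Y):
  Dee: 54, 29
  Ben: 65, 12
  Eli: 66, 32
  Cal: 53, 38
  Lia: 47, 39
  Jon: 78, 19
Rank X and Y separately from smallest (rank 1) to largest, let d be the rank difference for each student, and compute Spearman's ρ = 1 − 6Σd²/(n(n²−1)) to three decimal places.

Ranks of variable 1: 3, 4, 5, 2, 1, 6
Ranks of variable 2: 3, 1, 4, 5, 6, 2
d = r₁ − r₂: 0, 3, 1, -3, -5, 4
d²: 0, 9, 1, 9, 25, 16; Σd² = 60
ρ = 1 − 6·60/(6·35) = 1 − 360/210 = -0.714

-0.714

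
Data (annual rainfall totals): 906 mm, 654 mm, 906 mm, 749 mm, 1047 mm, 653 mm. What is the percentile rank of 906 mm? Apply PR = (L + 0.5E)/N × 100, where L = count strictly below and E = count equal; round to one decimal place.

66.7

N = 6.
Strictly below 906: 3. Equal to 906: 2.
PR = (3 + 0.5·2)/6 × 100 = 66.7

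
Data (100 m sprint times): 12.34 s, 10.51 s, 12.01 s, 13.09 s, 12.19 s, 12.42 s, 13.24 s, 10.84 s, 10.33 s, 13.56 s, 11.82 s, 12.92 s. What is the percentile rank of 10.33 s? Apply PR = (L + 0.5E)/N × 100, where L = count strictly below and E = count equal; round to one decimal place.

4.2

N = 12.
Strictly below 10.33: 0. Equal to 10.33: 1.
PR = (0 + 0.5·1)/12 × 100 = 4.2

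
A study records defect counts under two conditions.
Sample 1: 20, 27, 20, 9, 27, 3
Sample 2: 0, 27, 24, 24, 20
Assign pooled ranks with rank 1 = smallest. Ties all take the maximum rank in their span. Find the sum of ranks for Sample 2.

Sorted (ascending): 0, 3, 9, 20, 20, 20, 24, 24, 27, 27, 27
The 3 values of 20 occupy positions 4–6 → each gets rank 6.
The 2 values of 24 occupy positions 7–8 → each gets rank 8.
The 3 values of 27 occupy positions 9–11 → each gets rank 11.
Sample 2 values → pooled ranks: 0→1, 27→11, 24→8, 24→8, 20→6
Rank sum = 1 + 11 + 8 + 8 + 6 = 34

34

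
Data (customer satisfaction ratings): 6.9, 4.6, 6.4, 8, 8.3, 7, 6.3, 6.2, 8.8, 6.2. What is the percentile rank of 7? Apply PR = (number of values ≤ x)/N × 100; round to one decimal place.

70.0

N = 10.
Strictly below 7: 6. Equal to 7: 1.
PR = 7/10 × 100 = 70.0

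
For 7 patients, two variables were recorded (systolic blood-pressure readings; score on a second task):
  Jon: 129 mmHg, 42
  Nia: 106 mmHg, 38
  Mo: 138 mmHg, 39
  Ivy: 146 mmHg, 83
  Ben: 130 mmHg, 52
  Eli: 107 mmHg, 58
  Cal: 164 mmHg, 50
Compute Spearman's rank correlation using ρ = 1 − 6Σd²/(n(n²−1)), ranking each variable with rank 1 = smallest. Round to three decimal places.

0.357

Ranks of variable 1: 3, 1, 5, 6, 4, 2, 7
Ranks of variable 2: 3, 1, 2, 7, 5, 6, 4
d = r₁ − r₂: 0, 0, 3, -1, -1, -4, 3
d²: 0, 0, 9, 1, 1, 16, 9; Σd² = 36
ρ = 1 − 6·36/(7·48) = 1 − 216/336 = 0.357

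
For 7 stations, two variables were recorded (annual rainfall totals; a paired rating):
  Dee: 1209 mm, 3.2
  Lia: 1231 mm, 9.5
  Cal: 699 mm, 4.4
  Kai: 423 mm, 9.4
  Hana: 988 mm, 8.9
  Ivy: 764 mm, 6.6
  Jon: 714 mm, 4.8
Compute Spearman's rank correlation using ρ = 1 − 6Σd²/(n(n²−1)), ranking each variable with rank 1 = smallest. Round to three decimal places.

Ranks of variable 1: 6, 7, 2, 1, 5, 4, 3
Ranks of variable 2: 1, 7, 2, 6, 5, 4, 3
d = r₁ − r₂: 5, 0, 0, -5, 0, 0, 0
d²: 25, 0, 0, 25, 0, 0, 0; Σd² = 50
ρ = 1 − 6·50/(7·48) = 1 − 300/336 = 0.107

0.107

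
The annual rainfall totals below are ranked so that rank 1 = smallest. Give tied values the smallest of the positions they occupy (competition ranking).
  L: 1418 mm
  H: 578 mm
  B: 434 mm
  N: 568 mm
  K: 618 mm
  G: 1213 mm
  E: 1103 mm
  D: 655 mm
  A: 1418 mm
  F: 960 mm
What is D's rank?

5

Sorted (ascending): 434, 568, 578, 618, 655, 960, 1103, 1213, 1418, 1418
The 2 values of 1418 occupy positions 9–10 → each gets rank 9.
D has value 655 mm → rank 5.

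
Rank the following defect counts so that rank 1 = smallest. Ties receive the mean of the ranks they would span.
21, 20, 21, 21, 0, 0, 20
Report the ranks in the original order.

6, 3.5, 6, 6, 1.5, 1.5, 3.5

Sorted (ascending): 0, 0, 20, 20, 21, 21, 21
The 2 values of 0 occupy positions 1–2 → average rank (1+2)/2 = 1.5.
The 2 values of 20 occupy positions 3–4 → average rank (3+4)/2 = 3.5.
The 3 values of 21 occupy positions 5–7 → average rank 6.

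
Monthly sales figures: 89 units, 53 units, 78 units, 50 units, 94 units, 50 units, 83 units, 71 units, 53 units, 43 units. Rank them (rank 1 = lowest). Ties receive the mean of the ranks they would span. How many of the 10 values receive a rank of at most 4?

Sorted (ascending): 43, 50, 50, 53, 53, 71, 78, 83, 89, 94
The 2 values of 50 occupy positions 2–3 → average rank (2+3)/2 = 2.5.
The 2 values of 53 occupy positions 4–5 → average rank (4+5)/2 = 4.5.
Ranks ≤ 4: {1, 2.5, 2.5} → 3 values.

3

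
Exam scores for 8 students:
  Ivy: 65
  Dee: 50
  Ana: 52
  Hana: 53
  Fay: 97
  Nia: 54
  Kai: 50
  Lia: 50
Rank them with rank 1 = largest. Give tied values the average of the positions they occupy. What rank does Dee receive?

Sorted (descending): 97, 65, 54, 53, 52, 50, 50, 50
The 3 values of 50 occupy positions 6–8 → average rank 7.
Dee has value 50 → rank 7.

7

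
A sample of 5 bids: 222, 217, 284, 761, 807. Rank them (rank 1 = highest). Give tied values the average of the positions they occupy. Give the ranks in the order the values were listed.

4, 5, 3, 2, 1

Sorted (descending): 807, 761, 284, 222, 217
No ties — each value takes its position as its rank.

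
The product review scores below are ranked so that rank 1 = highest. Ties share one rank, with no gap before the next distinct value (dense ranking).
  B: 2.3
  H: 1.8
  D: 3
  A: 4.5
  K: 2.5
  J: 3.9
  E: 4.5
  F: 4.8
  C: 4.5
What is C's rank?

2

Sorted (descending): 4.8, 4.5, 4.5, 4.5, 3.9, 3, 2.5, 2.3, 1.8
The 3 values of 4.5 share dense rank 2.
Remaining distinct values take the next consecutive integers.
C has value 4.5 → rank 2.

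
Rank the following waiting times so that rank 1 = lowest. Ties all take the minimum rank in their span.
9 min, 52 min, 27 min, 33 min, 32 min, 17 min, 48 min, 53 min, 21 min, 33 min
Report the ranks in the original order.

Sorted (ascending): 9, 17, 21, 27, 32, 33, 33, 48, 52, 53
The 2 values of 33 occupy positions 6–7 → each gets rank 6.

1, 9, 4, 6, 5, 2, 8, 10, 3, 6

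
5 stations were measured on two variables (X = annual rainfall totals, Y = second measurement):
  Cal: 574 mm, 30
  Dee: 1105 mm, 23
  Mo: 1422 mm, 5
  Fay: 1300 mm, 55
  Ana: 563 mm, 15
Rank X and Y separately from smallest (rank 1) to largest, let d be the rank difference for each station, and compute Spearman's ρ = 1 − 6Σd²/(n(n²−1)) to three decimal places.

-0.100

Ranks of variable 1: 2, 3, 5, 4, 1
Ranks of variable 2: 4, 3, 1, 5, 2
d = r₁ − r₂: -2, 0, 4, -1, -1
d²: 4, 0, 16, 1, 1; Σd² = 22
ρ = 1 − 6·22/(5·24) = 1 − 132/120 = -0.100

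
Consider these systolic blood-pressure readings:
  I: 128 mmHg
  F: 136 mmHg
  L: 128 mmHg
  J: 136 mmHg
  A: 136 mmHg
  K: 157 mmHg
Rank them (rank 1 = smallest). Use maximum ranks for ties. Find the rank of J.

Sorted (ascending): 128, 128, 136, 136, 136, 157
The 2 values of 128 occupy positions 1–2 → each gets rank 2.
The 3 values of 136 occupy positions 3–5 → each gets rank 5.
J has value 136 mmHg → rank 5.

5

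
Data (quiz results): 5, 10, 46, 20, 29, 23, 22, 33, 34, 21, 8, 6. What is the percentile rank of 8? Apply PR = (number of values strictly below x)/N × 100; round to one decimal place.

16.7

N = 12.
Strictly below 8: 2. Equal to 8: 1.
PR = 2/12 × 100 = 16.7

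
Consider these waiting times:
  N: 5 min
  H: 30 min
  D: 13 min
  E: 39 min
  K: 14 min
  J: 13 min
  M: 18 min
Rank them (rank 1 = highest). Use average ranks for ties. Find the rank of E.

1

Sorted (descending): 39, 30, 18, 14, 13, 13, 5
The 2 values of 13 occupy positions 5–6 → average rank (5+6)/2 = 5.5.
E has value 39 min → rank 1.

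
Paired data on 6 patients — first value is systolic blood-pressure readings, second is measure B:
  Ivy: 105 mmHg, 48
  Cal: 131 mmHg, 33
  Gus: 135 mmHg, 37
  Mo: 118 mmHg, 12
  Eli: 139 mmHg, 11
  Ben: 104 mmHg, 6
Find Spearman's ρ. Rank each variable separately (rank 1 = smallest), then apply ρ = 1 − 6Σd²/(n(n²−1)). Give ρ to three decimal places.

0.086

Ranks of variable 1: 2, 4, 5, 3, 6, 1
Ranks of variable 2: 6, 4, 5, 3, 2, 1
d = r₁ − r₂: -4, 0, 0, 0, 4, 0
d²: 16, 0, 0, 0, 16, 0; Σd² = 32
ρ = 1 − 6·32/(6·35) = 1 − 192/210 = 0.086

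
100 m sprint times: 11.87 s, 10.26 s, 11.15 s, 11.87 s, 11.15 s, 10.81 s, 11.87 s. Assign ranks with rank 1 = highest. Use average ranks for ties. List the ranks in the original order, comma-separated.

Sorted (descending): 11.87, 11.87, 11.87, 11.15, 11.15, 10.81, 10.26
The 3 values of 11.87 occupy positions 1–3 → average rank 2.
The 2 values of 11.15 occupy positions 4–5 → average rank (4+5)/2 = 4.5.

2, 7, 4.5, 2, 4.5, 6, 2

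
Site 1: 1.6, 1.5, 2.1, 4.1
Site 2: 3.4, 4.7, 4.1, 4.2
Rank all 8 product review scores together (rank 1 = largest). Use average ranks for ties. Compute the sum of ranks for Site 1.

24.5

Sorted (descending): 4.7, 4.2, 4.1, 4.1, 3.4, 2.1, 1.6, 1.5
The 2 values of 4.1 occupy positions 3–4 → average rank (3+4)/2 = 3.5.
Site 1 values → pooled ranks: 1.6→7, 1.5→8, 2.1→6, 4.1→3.5
Rank sum = 7 + 8 + 6 + 3.5 = 24.5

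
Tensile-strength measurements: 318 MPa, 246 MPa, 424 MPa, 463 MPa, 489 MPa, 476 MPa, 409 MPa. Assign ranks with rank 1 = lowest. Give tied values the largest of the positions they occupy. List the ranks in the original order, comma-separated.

Sorted (ascending): 246, 318, 409, 424, 463, 476, 489
No ties — each value takes its position as its rank.

2, 1, 4, 5, 7, 6, 3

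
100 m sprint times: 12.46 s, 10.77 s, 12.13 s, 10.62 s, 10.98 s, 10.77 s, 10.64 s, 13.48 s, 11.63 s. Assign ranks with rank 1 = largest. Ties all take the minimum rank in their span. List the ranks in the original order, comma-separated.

2, 6, 3, 9, 5, 6, 8, 1, 4

Sorted (descending): 13.48, 12.46, 12.13, 11.63, 10.98, 10.77, 10.77, 10.64, 10.62
The 2 values of 10.77 occupy positions 6–7 → each gets rank 6.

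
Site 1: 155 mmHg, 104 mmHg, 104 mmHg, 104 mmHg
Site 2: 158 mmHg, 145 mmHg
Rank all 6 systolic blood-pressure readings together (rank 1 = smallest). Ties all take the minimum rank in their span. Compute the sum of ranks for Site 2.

Sorted (ascending): 104, 104, 104, 145, 155, 158
The 3 values of 104 occupy positions 1–3 → each gets rank 1.
Site 2 values → pooled ranks: 158→6, 145→4
Rank sum = 6 + 4 = 10

10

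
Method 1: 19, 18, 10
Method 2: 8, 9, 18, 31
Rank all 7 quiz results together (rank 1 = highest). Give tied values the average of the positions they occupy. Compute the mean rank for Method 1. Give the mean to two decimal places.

Sorted (descending): 31, 19, 18, 18, 10, 9, 8
The 2 values of 18 occupy positions 3–4 → average rank (3+4)/2 = 3.5.
Method 1 values → pooled ranks: 19→2, 18→3.5, 10→5
Mean rank = (2 + 3.5 + 5) / 3 = 3.50

3.50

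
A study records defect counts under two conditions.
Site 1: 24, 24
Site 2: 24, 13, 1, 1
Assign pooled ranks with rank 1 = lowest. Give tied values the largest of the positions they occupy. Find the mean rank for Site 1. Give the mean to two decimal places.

Sorted (ascending): 1, 1, 13, 24, 24, 24
The 2 values of 1 occupy positions 1–2 → each gets rank 2.
The 3 values of 24 occupy positions 4–6 → each gets rank 6.
Site 1 values → pooled ranks: 24→6, 24→6
Mean rank = (6 + 6) / 2 = 6.00

6.00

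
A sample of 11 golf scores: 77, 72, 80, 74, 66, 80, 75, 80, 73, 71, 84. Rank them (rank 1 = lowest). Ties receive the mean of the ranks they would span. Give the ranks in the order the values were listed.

7, 3, 9, 5, 1, 9, 6, 9, 4, 2, 11

Sorted (ascending): 66, 71, 72, 73, 74, 75, 77, 80, 80, 80, 84
The 3 values of 80 occupy positions 8–10 → average rank 9.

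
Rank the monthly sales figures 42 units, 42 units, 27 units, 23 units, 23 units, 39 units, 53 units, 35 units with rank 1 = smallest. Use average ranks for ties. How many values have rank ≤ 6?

5

Sorted (ascending): 23, 23, 27, 35, 39, 42, 42, 53
The 2 values of 23 occupy positions 1–2 → average rank (1+2)/2 = 1.5.
The 2 values of 42 occupy positions 6–7 → average rank (6+7)/2 = 6.5.
Ranks ≤ 6: {1.5, 1.5, 3, 4, 5} → 5 values.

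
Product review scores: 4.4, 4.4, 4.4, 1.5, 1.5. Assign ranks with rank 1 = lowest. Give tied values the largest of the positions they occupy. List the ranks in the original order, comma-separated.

Sorted (ascending): 1.5, 1.5, 4.4, 4.4, 4.4
The 2 values of 1.5 occupy positions 1–2 → each gets rank 2.
The 3 values of 4.4 occupy positions 3–5 → each gets rank 5.

5, 5, 5, 2, 2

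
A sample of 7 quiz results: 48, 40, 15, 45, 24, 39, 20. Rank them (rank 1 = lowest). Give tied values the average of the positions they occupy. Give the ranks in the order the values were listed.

7, 5, 1, 6, 3, 4, 2

Sorted (ascending): 15, 20, 24, 39, 40, 45, 48
No ties — each value takes its position as its rank.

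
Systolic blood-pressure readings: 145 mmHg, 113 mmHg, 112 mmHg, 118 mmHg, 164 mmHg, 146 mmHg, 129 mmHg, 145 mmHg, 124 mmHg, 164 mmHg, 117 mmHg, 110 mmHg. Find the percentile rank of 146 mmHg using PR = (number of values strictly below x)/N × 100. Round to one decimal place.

75.0

N = 12.
Strictly below 146: 9. Equal to 146: 1.
PR = 9/12 × 100 = 75.0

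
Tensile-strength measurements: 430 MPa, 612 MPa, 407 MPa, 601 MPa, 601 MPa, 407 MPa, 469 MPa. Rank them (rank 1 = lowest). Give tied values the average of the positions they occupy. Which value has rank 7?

612

Sorted (ascending): 407, 407, 430, 469, 601, 601, 612
The 2 values of 407 occupy positions 1–2 → average rank (1+2)/2 = 1.5.
The 2 values of 601 occupy positions 5–6 → average rank (5+6)/2 = 5.5.
Rank 7 → value 612.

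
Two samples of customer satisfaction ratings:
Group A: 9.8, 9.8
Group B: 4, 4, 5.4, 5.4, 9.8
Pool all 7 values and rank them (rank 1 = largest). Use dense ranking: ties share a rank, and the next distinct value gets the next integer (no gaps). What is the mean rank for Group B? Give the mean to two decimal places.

Sorted (descending): 9.8, 9.8, 9.8, 5.4, 5.4, 4, 4
The 3 values of 9.8 share dense rank 1.
The 2 values of 5.4 share dense rank 2.
The 2 values of 4 share dense rank 3.
Group B values → pooled ranks: 4→3, 4→3, 5.4→2, 5.4→2, 9.8→1
Mean rank = (3 + 3 + 2 + 2 + 1) / 5 = 2.20

2.20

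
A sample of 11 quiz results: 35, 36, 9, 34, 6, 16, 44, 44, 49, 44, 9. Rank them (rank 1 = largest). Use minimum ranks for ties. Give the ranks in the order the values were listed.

Sorted (descending): 49, 44, 44, 44, 36, 35, 34, 16, 9, 9, 6
The 3 values of 44 occupy positions 2–4 → each gets rank 2.
The 2 values of 9 occupy positions 9–10 → each gets rank 9.

6, 5, 9, 7, 11, 8, 2, 2, 1, 2, 9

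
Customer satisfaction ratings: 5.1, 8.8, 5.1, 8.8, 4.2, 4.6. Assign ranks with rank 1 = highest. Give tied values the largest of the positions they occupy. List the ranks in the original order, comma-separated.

Sorted (descending): 8.8, 8.8, 5.1, 5.1, 4.6, 4.2
The 2 values of 8.8 occupy positions 1–2 → each gets rank 2.
The 2 values of 5.1 occupy positions 3–4 → each gets rank 4.

4, 2, 4, 2, 6, 5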